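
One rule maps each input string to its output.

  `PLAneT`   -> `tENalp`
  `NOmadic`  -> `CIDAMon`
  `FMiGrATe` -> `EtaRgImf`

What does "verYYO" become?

What's happening: reverse the string, then flip the case of every letter.
Starting from "verYYO": after the first operation, "OYYrev"; after the second, "oyyREV".
(Check on "NOmadic": → "cidamON" → "CIDAMon" ✓)

oyyREV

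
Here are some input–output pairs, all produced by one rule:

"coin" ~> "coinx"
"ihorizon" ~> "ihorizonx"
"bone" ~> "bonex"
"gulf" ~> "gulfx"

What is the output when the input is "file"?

The rule is to append "x".
For "file" the result is "filex".

filex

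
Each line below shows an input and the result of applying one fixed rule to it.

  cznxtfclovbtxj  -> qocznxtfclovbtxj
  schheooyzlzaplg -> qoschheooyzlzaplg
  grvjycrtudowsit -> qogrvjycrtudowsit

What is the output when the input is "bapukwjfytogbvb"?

Rule — prepend "qo".
For "bapukwjfytogbvb" the result is "qobapukwjfytogbvb".

qobapukwjfytogbvb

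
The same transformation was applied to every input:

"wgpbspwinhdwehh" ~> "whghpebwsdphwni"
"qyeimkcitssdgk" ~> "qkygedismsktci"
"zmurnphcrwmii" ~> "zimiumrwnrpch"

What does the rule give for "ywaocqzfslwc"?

ycwwaloscfqz

The transformation: take characters alternately from the front and the back (1st, last, 2nd, 2nd-last, ...).
So "ywaocqzfslwc" becomes "ycwwaloscfqz".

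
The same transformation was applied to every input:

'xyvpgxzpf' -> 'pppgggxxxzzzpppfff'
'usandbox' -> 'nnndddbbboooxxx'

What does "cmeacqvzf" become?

aaacccqqqvvvzzzfff

The pattern: delete the first 3 characters, then repeat every character 3 times.
For "cmeacqvzf", step one produces "acqvzf"; step two turns that into "aaacccqqqvvvzzzfff".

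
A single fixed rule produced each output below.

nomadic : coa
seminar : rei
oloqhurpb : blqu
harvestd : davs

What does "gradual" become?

Rule — move the last 2 characters to the front (rotate right by 2), then keep every other character starting from the second (positions 2nd, 4th, 6th, ...).
For "gradual", step one produces "algradu"; step two turns that into "lrd".

lrd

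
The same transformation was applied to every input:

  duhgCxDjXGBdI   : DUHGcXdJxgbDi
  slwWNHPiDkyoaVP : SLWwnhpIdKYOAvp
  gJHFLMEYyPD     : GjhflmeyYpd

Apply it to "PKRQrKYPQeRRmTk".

Each output is the input with this applied: flip the case of every letter.
Doing the same to "PKRQrKYPQeRRmTk": "pkrqRkypqErrMtK".

pkrqRkypqErrMtK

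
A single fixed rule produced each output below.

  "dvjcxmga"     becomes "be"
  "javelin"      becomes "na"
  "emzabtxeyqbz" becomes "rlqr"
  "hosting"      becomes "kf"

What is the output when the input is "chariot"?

What's happening: shift every letter 8 places backward in the alphabet (wrapping around), then keep one character in every 3, starting at position 3 (positions 3rd, 6th, 9th, ...).
On "chariot": the first step gives "uzsjagl", and the second then gives "sg".

sg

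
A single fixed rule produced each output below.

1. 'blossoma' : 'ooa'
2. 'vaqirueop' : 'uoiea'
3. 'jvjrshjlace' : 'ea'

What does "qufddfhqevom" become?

uoe

The transformation: sort the characters into reverse alphabetical order, then keep only the vowels.
"qufddfhqevom" → "uoe".
(Check on "blossoma": → "ssoomlba" → "ooa" ✓)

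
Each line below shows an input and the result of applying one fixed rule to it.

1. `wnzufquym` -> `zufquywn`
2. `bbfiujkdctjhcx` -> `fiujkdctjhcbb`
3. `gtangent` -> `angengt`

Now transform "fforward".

orwarff

Rule — delete the last character, then move the first 2 characters to the end (rotate left by 2).
On "fforward": the first step gives "fforwar", and the second then gives "orwarff".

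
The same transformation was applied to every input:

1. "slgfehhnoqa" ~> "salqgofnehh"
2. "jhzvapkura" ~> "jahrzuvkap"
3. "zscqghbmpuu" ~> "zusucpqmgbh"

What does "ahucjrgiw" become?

In each case the input is transformed by: take characters alternately from the front and the back (1st, last, 2nd, 2nd-last, ...).
Doing the same to "ahucjrgiw": "awhiugcrj".

awhiugcrj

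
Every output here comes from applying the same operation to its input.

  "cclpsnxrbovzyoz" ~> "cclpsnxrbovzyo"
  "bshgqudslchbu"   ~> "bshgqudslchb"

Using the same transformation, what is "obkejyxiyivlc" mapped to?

obkejyxiyivl

The transformation: delete the last character.
Applying that to "obkejyxiyivlc" gives "obkejyxiyivl".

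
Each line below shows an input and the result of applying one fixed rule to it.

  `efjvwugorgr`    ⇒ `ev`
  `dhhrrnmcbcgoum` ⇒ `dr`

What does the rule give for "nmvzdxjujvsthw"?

nz

The rule is to keep one character in every 3, starting at position 1 (positions 1st, 4th, 7th, ...), then keep only the first 2 characters.
"nmvzdxjujvsthw" → "nzjvh" → "nz".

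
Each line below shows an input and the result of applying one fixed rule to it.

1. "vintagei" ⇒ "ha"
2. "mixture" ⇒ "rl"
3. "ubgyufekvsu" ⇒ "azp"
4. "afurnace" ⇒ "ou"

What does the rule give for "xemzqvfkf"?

Each output is the input with this applied: keep one character in every 3, starting at position 3 (positions 3rd, 6th, 9th, ...), then shift every letter 6 places backward in the alphabet (wrapping around).
"xemzqvfkf" → "mvf" → "gpz".

gpz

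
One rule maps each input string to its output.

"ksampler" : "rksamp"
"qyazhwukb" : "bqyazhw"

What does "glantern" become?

nglant

What's happening: move the last character to the front, then delete the last 2 characters.
For "glantern", step one produces "nglanter"; step two turns that into "nglant".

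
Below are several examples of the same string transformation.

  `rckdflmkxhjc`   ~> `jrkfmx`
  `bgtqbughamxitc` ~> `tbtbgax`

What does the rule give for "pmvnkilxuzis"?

ipvklu

Looking at the pairs, the operation is to move the last 2 characters to the front (rotate right by 2), then keep every other character starting from the first (positions 1st, 3rd, 5th, ...).
Applying that to "pmvnkilxuzis" gives "ipvklu".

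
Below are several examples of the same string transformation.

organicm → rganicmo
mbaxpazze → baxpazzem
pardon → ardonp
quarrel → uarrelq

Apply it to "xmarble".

Looking at the pairs, the operation is to move the first character to the end.
"xmarble" → "marblex".

marblex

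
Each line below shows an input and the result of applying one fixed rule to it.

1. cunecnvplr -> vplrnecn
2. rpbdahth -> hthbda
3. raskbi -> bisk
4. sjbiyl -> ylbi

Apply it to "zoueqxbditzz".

In each case the input is transformed by: delete the first 2 characters, then swap the front and back halves of the string.
Applying both steps to "zoueqxbditzz": "ueqxbditzz", then "ditzzueqxb".

ditzzueqxb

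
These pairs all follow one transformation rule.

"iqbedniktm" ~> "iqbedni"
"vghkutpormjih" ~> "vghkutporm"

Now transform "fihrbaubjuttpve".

Each output is the input with this applied: delete the last 3 characters.
On "fihrbaubjuttpve" that produces "fihrbaubjutt".

fihrbaubjutt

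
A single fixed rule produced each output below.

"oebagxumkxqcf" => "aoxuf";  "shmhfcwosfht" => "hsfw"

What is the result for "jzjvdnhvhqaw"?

The transformation: keep one character in every 3, starting at position 1 (positions 1st, 4th, 7th, ...), then swap each adjacent pair of characters (1↔2, 3↔4, ...).
For "jzjvdnhvhqaw" the result is "vjqh".

vjqh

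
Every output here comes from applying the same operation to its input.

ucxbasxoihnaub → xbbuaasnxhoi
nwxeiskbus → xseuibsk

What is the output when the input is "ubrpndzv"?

What's happening: delete the first 2 characters, then take characters alternately from the front and the back (1st, last, 2nd, 2nd-last, ...).
"ubrpndzv" → "rpndzv" → "rvpznd".

rvpznd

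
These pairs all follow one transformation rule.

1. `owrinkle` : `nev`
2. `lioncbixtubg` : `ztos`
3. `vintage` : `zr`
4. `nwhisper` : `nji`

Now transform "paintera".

rkr

Looking at the pairs, the operation is to keep one character in every 3, starting at position 2 (positions 2nd, 5th, 8th, ...), then shift every letter 9 places backward in the alphabet (wrapping around).
"paintera" → "ata" → "rkr".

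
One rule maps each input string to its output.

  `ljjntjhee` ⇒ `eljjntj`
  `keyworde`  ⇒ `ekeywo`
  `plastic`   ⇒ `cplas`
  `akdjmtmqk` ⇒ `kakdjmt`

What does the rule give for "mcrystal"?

lmcrys

The pattern: move the last 3 characters to the front (rotate right by 3), then delete the first 2 characters.
Working it through for "mcrystal": intermediate "talmcrys", final "lmcrys".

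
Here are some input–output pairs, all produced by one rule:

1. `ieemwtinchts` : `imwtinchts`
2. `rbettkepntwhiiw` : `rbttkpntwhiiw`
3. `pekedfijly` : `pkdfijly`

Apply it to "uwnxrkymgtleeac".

Looking at the pairs, the operation is to remove every "e".
For "uwnxrkymgtleeac" the result is "uwnxrkymgtlac".

uwnxrkymgtlac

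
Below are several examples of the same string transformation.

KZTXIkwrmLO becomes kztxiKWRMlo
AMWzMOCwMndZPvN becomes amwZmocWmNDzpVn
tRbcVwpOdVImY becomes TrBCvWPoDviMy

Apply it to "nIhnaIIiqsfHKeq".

Looking at the pairs, the operation is to flip the case of every letter.
So "nIhnaIIiqsfHKeq" becomes "NiHNAiiIQSFhkEQ".

NiHNAiiIQSFhkEQ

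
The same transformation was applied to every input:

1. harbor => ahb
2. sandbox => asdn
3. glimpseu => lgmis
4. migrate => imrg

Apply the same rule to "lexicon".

elix

The rule is to swap each adjacent pair of characters (1↔2, 3↔4, ...), then delete the last 3 characters.
Doing the same to "lexicon": "elix".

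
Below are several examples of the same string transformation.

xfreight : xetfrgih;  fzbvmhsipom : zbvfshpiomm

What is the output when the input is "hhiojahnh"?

Rule — sort the characters into reverse alphabetical order, then take characters alternately from the front and the back (1st, last, 2nd, 2nd-last, ...).
Applying both steps to "hhiojahnh": "onjihhhha", then "oanhjhihh".
(Check on "fzbvmhsipom": → "zvspommihfb" → "zbvfshpiomm" ✓)

oanhjhihh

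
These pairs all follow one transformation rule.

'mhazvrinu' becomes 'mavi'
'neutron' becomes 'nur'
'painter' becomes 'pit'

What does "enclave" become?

eca

The transformation: swap each adjacent pair of characters (1↔2, 3↔4, ...), then keep every other character starting from the second (positions 2nd, 4th, 6th, ...).
On "enclave": the first step gives "nelcvae", and the second then gives "eca".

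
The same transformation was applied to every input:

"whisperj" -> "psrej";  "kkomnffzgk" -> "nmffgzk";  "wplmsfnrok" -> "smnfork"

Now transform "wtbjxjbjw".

Looking at the pairs, the operation is to delete the first 3 characters, then swap each adjacent pair of characters (1↔2, 3↔4, ...).
Working it through for "wtbjxjbjw": intermediate "jxjbjw", final "xjbjwj".

xjbjwj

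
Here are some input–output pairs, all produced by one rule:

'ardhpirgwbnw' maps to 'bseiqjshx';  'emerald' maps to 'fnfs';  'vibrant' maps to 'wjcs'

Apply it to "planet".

qmb

The transformation: shift every letter 1 place forward in the alphabet (wrapping around), then delete the last 3 characters.
Working it through for "planet": intermediate "qmbofu", final "qmb".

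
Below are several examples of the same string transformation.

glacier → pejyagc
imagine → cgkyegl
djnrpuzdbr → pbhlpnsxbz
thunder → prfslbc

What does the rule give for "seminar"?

pqckgly

The transformation: move the last character to the front, then shift every letter 2 places backward in the alphabet (wrapping around).
On "seminar": the first step gives "rsemina", and the second then gives "pqckgly".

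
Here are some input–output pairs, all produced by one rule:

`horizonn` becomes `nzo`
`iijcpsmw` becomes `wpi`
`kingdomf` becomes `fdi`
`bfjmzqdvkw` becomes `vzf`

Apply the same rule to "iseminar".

The rule is to keep one character in every 3, starting at position 2 (positions 2nd, 5th, 8th, ...), then reverse the string.
Applying that to "iseminar" gives "ris".

ris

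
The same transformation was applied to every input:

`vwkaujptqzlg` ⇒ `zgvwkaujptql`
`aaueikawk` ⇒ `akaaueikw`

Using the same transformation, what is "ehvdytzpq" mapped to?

What's happening: move the last 2 characters to the front (rotate right by 2), then swap the first and last characters.
Starting from "ehvdytzpq": after the first operation, "pqehvdytz"; after the second, "zqehvdytp".
(Check on "aaueikawk": → "wkaaueika" → "akaaueikw" ✓)

zqehvdytp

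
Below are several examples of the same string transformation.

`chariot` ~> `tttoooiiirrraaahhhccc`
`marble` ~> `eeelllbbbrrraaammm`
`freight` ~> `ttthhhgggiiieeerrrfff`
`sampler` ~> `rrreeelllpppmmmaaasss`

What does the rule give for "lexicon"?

nnnoooccciiixxxeeelll

Each output is the input with this applied: reverse the string, then repeat every character 3 times.
Applying both steps to "lexicon": "nocixel", then "nnnoooccciiixxxeeelll".
(Check on "sampler": → "relpmas" → "rrreeelllpppmmmaaasss" ✓)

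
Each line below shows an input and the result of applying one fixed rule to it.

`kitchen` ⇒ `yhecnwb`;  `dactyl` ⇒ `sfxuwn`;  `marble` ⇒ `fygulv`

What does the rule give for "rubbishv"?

bplovvcm

Looking at the pairs, the operation is to move the last 2 characters to the front (rotate right by 2), then shift every letter 6 places backward in the alphabet (wrapping around).
On "rubbishv" that produces "bplovvcm".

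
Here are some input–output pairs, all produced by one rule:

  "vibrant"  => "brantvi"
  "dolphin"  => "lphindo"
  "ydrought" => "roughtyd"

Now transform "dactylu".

ctyluda

The transformation: move the first 2 characters to the end (rotate left by 2).
For "dactylu" the result is "ctyluda".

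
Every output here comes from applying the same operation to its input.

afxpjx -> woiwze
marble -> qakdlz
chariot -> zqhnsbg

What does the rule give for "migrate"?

fqzsdlh

The transformation: move the first 2 characters to the end (rotate left by 2), then shift every letter 1 place backward in the alphabet (wrapping around).
On "migrate": the first step gives "gratemi", and the second then gives "fqzsdlh".
(Check on "afxpjx": → "xpjxaf" → "woiwze" ✓)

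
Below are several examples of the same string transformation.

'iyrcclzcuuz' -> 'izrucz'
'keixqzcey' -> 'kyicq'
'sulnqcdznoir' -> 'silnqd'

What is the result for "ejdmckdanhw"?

ewdncd

Rule — keep every other character starting from the first (positions 1st, 3rd, 5th, ...), then take characters alternately from the front and the back (1st, last, 2nd, 2nd-last, ...).
"ejdmckdanhw" → "edcdnw" → "ewdncd".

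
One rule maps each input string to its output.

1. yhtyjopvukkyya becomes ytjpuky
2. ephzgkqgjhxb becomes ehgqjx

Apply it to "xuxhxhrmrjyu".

xxxrry

Rule — keep every other character starting from the first (positions 1st, 3rd, 5th, ...).
Doing the same to "xuxhxhrmrjyu": "xxxrry".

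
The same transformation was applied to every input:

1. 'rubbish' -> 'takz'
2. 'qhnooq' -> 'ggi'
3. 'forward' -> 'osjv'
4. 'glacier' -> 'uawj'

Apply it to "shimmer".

eewj

Each output is the input with this applied: delete the first 3 characters, then shift every letter 8 places backward in the alphabet (wrapping around).
Starting from "shimmer": after the first operation, "mmer"; after the second, "eewj".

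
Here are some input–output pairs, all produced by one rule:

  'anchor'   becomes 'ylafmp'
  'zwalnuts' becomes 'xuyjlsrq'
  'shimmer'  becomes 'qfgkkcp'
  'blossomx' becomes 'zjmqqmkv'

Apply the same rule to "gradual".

epybsyj

Each output is the input with this applied: shift every letter 2 places backward in the alphabet (wrapping around).
So "gradual" becomes "epybsyj".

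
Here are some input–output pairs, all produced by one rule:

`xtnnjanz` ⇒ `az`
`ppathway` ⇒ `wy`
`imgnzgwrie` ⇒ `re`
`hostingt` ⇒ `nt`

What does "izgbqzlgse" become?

ge

In each case the input is transformed by: keep every other character starting from the second (positions 2nd, 4th, 6th, ...), then keep only the last 2 characters.
Working it through for "izgbqzlgse": intermediate "zbzge", final "ge".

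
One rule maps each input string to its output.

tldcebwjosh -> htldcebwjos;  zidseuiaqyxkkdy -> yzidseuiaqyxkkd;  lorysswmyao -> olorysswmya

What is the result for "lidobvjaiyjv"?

What's happening: move the last character to the front.
Applying that to "lidobvjaiyjv" gives "vlidobvjaiyj".

vlidobvjaiyj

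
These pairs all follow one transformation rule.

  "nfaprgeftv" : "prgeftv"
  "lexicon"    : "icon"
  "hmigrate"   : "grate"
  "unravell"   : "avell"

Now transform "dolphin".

phin

In each case the input is transformed by: delete the first 3 characters.
Doing the same to "dolphin": "phin".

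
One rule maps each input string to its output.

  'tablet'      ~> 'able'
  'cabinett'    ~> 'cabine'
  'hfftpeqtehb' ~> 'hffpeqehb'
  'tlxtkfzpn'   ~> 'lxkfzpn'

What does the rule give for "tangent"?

The rule is to remove every "t".
So "tangent" becomes "angen".

angen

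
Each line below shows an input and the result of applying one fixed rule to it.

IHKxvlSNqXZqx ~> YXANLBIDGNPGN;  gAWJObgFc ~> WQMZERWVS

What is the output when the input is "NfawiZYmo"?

DVQMYPOCE

The transformation: shift every letter 10 places backward in the alphabet (wrapping around), then convert every letter to uppercase.
So "NfawiZYmo" becomes "DVQMYPOCE".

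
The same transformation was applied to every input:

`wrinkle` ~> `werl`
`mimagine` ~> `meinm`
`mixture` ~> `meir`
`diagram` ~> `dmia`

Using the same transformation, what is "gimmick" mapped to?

gkic

In each case the input is transformed by: take characters alternately from the front and the back (1st, last, 2nd, 2nd-last, ...), then delete the last 3 characters.
On "gimmick": the first step gives "gkicmim", and the second then gives "gkic".
(Check on "mixture": → "meirxut" → "meir" ✓)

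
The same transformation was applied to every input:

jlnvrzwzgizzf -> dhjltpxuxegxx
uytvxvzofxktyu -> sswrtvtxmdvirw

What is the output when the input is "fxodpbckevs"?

qdvmbnzaict

Each output is the input with this applied: move the last character to the front, then shift every letter 2 places backward in the alphabet (wrapping around).
On "fxodpbckevs": the first step gives "sfxodpbckev", and the second then gives "qdvmbnzaict".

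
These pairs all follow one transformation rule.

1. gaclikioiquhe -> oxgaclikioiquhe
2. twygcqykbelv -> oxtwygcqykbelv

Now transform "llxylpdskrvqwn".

Rule — prepend "ox".
Doing the same to "llxylpdskrvqwn": "oxllxylpdskrvqwn".

oxllxylpdskrvqwn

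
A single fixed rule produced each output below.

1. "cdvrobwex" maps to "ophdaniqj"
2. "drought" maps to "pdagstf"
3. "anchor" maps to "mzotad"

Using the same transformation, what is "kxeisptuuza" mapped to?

What's happening: shift every letter 12 places forward in the alphabet (wrapping around).
On "kxeisptuuza" that produces "wjquebfgglm".

wjquebfgglm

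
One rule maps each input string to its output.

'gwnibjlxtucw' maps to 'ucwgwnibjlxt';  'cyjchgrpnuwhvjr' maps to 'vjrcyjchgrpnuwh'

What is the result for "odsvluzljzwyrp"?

yrpodsvluzljzw

Rule — move the last 3 characters to the front (rotate right by 3).
On "odsvluzljzwyrp" that produces "yrpodsvluzljzw".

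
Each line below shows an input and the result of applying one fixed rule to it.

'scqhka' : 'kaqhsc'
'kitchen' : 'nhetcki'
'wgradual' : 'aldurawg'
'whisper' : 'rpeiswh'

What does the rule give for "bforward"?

rdwaorbf

The pattern: swap each adjacent pair of characters (1↔2, 3↔4, ...), then reverse the string.
For "bforward", step one produces "fbroawdr"; step two turns that into "rdwaorbf".
(Check on "scqhka": → "cshqak" → "kaqhsc" ✓)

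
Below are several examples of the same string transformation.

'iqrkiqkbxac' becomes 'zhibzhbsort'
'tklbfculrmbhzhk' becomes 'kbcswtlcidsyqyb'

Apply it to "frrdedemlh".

The rule is to shift every letter 9 places backward in the alphabet (wrapping around).
So "frrdedemlh" becomes "wiiuvuvdcy".

wiiuvuvdcy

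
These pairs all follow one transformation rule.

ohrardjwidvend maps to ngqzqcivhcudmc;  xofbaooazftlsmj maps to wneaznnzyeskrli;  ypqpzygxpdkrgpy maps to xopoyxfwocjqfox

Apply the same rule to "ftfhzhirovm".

The rule is to shift every letter 1 place backward in the alphabet (wrapping around).
For "ftfhzhirovm" the result is "esegyghqnul".

esegyghqnul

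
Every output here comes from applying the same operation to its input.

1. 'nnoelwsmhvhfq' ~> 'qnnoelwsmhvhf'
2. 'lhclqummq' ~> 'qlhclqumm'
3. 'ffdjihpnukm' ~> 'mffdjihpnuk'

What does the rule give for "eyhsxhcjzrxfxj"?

The rule is to move the last character to the front.
For "eyhsxhcjzrxfxj" the result is "jeyhsxhcjzrxfx".

jeyhsxhcjzrxfx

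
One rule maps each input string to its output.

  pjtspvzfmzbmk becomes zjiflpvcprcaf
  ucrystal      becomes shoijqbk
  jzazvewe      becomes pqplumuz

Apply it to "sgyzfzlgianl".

The rule is to shift every letter 10 places backward in the alphabet (wrapping around), then move the first character to the end.
Working it through for "sgyzfzlgianl": intermediate "iwopvpbwyqdb", final "wopvpbwyqdbi".

wopvpbwyqdbi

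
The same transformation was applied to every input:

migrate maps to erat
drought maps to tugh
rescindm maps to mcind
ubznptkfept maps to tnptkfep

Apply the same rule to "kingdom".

Each output is the input with this applied: delete the first 3 characters, then move the last character to the front.
On "kingdom": the first step gives "gdom", and the second then gives "mgdo".

mgdo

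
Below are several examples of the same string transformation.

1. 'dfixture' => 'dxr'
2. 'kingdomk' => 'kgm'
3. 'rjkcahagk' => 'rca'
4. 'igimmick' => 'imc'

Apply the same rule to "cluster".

csr

Each output is the input with this applied: keep one character in every 3, starting at position 1 (positions 1st, 4th, 7th, ...).
So "cluster" becomes "csr".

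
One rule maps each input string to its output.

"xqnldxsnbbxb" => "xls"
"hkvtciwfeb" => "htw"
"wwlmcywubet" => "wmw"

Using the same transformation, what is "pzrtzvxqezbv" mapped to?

ptx

The rule is to delete the last 3 characters, then keep one character in every 3, starting at position 1 (positions 1st, 4th, 7th, ...).
Applying both steps to "pzrtzvxqezbv": "pzrtzvxqe", then "ptx".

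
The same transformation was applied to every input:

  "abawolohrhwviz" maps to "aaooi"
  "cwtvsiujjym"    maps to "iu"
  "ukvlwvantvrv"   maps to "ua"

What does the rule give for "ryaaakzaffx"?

aaaa

Rule — keep only the vowels.
For "ryaaakzaffx" the result is "aaaa".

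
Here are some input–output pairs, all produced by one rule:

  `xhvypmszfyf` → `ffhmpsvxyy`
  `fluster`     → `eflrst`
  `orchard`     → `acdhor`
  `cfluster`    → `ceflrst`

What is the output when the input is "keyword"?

The transformation: sort the characters into alphabetical order, then delete the last character.
Working it through for "keyword": intermediate "dekorwy", final "dekorw".
(Check on "xhvypmszfyf": → "ffhmpsvxyyz" → "ffhmpsvxyy" ✓)

dekorw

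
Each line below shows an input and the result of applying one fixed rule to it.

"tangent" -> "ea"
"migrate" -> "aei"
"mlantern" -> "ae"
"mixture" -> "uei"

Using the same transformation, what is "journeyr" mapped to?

The transformation: move the first 2 characters to the end (rotate left by 2), then keep only the vowels.
"journeyr" → "urneyrjo" → "ueo".
(Check on "migrate": → "gratemi" → "aei" ✓)

ueo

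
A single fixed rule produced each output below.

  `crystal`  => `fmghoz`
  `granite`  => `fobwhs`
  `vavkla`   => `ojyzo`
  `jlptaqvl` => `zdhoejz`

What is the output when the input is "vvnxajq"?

jbloxe

In each case the input is transformed by: delete the first character, then shift every letter 12 places backward in the alphabet (wrapping around).
Starting from "vvnxajq": after the first operation, "vnxajq"; after the second, "jbloxe".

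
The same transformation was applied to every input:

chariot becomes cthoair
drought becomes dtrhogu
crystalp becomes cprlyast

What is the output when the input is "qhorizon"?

Rule — take characters alternately from the front and the back (1st, last, 2nd, 2nd-last, ...).
"qhorizon" → "qnhoozri".

qnhoozri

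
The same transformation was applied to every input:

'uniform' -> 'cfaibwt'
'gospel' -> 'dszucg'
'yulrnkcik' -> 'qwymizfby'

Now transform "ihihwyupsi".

The pattern: move the last 3 characters to the front (rotate right by 3), then shift every letter 12 places backward in the alphabet (wrapping around).
"ihihwyupsi" → "psiihihwyu" → "dgwwvwvkmi".
(Check on "gospel": → "pelgos" → "dszucg" ✓)

dgwwvwvkmi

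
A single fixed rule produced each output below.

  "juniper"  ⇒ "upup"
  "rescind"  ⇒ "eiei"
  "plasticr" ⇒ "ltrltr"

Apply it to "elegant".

In each case the input is transformed by: keep one character in every 3, starting at position 2 (positions 2nd, 5th, 8th, ...), then write the whole string twice.
"elegant" → "la" → "lala".

lala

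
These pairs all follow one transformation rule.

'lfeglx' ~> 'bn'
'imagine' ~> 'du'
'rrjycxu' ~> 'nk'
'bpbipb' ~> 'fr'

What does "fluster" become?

What's happening: shift every letter 10 places backward in the alphabet (wrapping around), then keep only the last 2 characters.
On "fluster": the first step gives "vbkijuh", and the second then gives "uh".

uh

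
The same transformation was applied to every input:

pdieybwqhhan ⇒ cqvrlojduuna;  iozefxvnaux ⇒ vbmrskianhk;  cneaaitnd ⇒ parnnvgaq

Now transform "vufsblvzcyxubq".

Looking at the pairs, the operation is to shift every letter 13 places forward in the alphabet (wrapping around) — i.e. ROT13.
So "vufsblvzcyxubq" becomes "ihsfoyimplkhod".

ihsfoyimplkhod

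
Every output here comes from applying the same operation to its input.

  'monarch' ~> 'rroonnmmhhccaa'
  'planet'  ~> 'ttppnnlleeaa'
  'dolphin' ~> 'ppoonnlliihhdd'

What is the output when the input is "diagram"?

rrmmiiggddaaaa

The pattern: double every character, then sort the characters into reverse alphabetical order.
For "diagram", step one produces "ddiiaaggrraamm"; step two turns that into "rrmmiiggddaaaa".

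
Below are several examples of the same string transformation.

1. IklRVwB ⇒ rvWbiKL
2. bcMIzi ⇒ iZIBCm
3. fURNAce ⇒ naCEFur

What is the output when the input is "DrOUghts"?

What's happening: move the first 3 characters to the end (rotate left by 3), then flip the case of every letter.
On "DrOUghts": the first step gives "UghtsDrO", and the second then gives "uGHTSdRo".

uGHTSdRo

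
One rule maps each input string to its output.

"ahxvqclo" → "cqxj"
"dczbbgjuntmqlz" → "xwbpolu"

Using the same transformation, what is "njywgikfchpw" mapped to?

The rule is to keep every other character starting from the second (positions 2nd, 4th, 6th, ...), then shift every letter 5 places backward in the alphabet (wrapping around).
"njywgikfchpw" → "jwifhw" → "erdacr".

erdacr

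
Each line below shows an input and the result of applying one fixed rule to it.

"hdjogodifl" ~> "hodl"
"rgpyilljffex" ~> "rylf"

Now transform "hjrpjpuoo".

hpu

The transformation: keep one character in every 3, starting at position 1 (positions 1st, 4th, 7th, ...).
Applying that to "hjrpjpuoo" gives "hpu".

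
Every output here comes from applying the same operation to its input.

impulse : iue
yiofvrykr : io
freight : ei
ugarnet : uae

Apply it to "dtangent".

ae

Rule — keep only the vowels.
Applying that to "dtangent" gives "ae".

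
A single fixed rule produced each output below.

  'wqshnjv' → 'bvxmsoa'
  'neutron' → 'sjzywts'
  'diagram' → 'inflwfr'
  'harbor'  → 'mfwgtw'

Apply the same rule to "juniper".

The rule is to shift every letter 5 places forward in the alphabet (wrapping around).
For "juniper" the result is "ozsnujw".

ozsnujw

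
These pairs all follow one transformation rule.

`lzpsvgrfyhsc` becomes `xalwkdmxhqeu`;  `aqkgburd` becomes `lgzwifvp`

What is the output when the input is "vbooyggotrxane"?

The transformation: move the first 3 characters to the end (rotate left by 3), then shift every letter 5 places forward in the alphabet (wrapping around).
Working it through for "vbooyggotrxane": intermediate "oyggotrxanevbo", final "tdlltywcfsjagt".

tdlltywcfsjagt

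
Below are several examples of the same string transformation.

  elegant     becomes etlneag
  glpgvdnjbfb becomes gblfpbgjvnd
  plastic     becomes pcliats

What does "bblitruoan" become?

The rule is to take characters alternately from the front and the back (1st, last, 2nd, 2nd-last, ...).
Doing the same to "bblitruoan": "bnbaloiutr".

bnbaloiutr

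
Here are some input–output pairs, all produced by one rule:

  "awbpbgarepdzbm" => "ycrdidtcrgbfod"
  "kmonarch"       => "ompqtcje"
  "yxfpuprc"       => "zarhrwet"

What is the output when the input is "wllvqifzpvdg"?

nyxnksbhxrif

What's happening: shift every letter 2 places forward in the alphabet (wrapping around), then swap each adjacent pair of characters (1↔2, 3↔4, ...).
Starting from "wllvqifzpvdg": after the first operation, "ynnxskhbrxfi"; after the second, "nyxnksbhxrif".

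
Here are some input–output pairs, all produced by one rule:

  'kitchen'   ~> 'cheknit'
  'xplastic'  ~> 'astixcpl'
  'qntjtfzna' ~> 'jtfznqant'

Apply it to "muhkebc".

What's happening: swap the first and last characters, then move the first 3 characters to the end (rotate left by 3).
For "muhkebc", step one produces "cuhkebm"; step two turns that into "kebmcuh".

kebmcuh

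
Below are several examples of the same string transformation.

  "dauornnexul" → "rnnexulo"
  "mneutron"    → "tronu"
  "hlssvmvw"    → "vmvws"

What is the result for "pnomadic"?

In each case the input is transformed by: delete the first 3 characters, then move the first character to the end.
"pnomadic" → "adicm".

adicm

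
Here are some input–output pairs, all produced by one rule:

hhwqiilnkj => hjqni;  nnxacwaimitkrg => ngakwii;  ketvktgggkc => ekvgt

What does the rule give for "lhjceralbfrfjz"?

Looking at the pairs, the operation is to keep every other character starting from the second (positions 2nd, 4th, 6th, ...), then take characters alternately from the front and the back (1st, last, 2nd, 2nd-last, ...).
For "lhjceralbfrfjz", step one produces "hcrlffz"; step two turns that into "hzcfrfl".

hzcfrfl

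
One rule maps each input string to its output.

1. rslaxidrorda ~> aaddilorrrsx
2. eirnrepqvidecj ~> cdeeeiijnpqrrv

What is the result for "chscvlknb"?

bcchklnsv

The pattern: sort the characters into alphabetical order.
For "chscvlknb" the result is "bcchklnsv".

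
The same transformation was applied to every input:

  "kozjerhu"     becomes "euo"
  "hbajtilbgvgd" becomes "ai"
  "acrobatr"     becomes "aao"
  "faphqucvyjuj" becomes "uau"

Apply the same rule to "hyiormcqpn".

Each output is the input with this applied: swap the front and back halves of the string, then keep only the vowels.
Starting from "hyiormcqpn": after the first operation, "mcqpnhyior"; after the second, "io".

io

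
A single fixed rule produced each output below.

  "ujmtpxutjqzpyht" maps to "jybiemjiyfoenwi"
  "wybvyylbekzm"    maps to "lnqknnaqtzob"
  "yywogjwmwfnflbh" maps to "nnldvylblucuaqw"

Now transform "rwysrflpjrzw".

The rule is to shift every letter 11 places backward in the alphabet (wrapping around).
So "rwysrflpjrzw" becomes "glnhguaeygol".

glnhguaeygol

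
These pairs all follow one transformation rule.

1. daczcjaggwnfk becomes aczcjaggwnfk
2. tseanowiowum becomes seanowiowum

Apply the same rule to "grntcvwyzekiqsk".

rntcvwyzekiqsk

The rule is to delete the first character.
On "grntcvwyzekiqsk" that produces "rntcvwyzekiqsk".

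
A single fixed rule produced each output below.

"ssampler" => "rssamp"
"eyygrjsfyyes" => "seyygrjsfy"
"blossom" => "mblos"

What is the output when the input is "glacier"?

What's happening: move the last 3 characters to the front (rotate right by 3), then delete the first 2 characters.
So "glacier" becomes "rglac".

rglac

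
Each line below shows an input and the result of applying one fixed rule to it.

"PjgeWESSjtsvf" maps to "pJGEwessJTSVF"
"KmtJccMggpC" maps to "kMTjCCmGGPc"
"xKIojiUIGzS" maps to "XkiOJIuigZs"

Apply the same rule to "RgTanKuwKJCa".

rGtANkUWkjcA

What's happening: flip the case of every letter.
"RgTanKuwKJCa" → "rGtANkUWkjcA".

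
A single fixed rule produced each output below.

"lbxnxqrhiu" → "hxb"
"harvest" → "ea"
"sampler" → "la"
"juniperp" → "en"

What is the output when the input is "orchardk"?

Looking at the pairs, the operation is to reverse the string, then keep one character in every 3, starting at position 3 (positions 3rd, 6th, 9th, ...).
On "orchardk" that produces "rc".

rc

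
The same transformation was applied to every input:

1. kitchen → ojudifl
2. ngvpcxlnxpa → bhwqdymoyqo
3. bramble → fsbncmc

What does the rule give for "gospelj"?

The rule is to swap the first and last characters, then shift every letter 1 place forward in the alphabet (wrapping around).
Starting from "gospelj": after the first operation, "jospelg"; after the second, "kptqfmh".

kptqfmh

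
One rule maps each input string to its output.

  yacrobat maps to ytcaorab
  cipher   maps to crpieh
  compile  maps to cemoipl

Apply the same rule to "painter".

priatne

The rule is to move the last character to the front, then swap each adjacent pair of characters (1↔2, 3↔4, ...).
Starting from "painter": after the first operation, "rpainte"; after the second, "priatne".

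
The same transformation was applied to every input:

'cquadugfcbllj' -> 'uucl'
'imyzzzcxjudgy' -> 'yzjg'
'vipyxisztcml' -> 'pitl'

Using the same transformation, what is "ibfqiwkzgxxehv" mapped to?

Rule — keep one character in every 3, starting at position 3 (positions 3rd, 6th, 9th, ...).
"ibfqiwkzgxxehv" → "fwge".

fwge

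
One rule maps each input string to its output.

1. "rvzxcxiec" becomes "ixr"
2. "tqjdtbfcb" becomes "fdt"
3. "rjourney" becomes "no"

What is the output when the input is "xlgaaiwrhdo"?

hig

The transformation: reverse the string, then keep one character in every 3, starting at position 3 (positions 3rd, 6th, 9th, ...).
Applying both steps to "xlgaaiwrhdo": "odhrwiaaglx", then "hig".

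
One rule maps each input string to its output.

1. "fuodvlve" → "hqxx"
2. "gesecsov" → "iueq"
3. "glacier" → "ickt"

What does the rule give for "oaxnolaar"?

Looking at the pairs, the operation is to shift every letter 2 places forward in the alphabet (wrapping around), then keep every other character starting from the first (positions 1st, 3rd, 5th, ...).
Applying both steps to "oaxnolaar": "qczpqncct", then "qzqct".

qzqct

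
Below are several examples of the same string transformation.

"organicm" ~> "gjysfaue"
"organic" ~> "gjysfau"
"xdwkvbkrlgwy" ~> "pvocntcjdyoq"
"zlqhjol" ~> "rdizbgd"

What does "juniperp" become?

Each output is the input with this applied: shift every letter 8 places backward in the alphabet (wrapping around).
Applying that to "juniperp" gives "bmfahwjh".

bmfahwjh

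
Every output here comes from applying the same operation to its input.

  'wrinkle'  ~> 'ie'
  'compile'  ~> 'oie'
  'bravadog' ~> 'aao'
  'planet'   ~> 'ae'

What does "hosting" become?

Looking at the pairs, the operation is to keep only the vowels.
Applying that to "hosting" gives "oi".

oi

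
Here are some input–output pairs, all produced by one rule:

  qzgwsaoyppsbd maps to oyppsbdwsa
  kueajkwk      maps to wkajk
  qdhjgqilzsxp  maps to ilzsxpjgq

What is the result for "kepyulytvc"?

Each output is the input with this applied: delete the first 3 characters, then move the first 3 characters to the end (rotate left by 3).
"kepyulytvc" → "yulytvc" → "ytvcyul".

ytvcyul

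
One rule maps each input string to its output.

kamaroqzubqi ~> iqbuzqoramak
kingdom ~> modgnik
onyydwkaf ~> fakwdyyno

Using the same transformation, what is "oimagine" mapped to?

In each case the input is transformed by: reverse the string.
On "oimagine" that produces "enigamio".

enigamio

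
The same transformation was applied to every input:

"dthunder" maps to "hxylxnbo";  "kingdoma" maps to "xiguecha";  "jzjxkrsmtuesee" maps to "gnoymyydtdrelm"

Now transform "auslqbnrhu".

The rule is to shift every letter 6 places backward in the alphabet (wrapping around), then swap the front and back halves of the string.
Applying both steps to "auslqbnrhu": "uomfkvhlbo", then "vhlbouomfk".

vhlbouomfk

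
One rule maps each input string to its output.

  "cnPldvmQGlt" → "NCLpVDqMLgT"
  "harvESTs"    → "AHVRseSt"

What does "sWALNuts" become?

wSlaUnST

Rule — flip the case of every letter, then swap each adjacent pair of characters (1↔2, 3↔4, ...).
On "sWALNuts": the first step gives "SwalnUTS", and the second then gives "wSlaUnST".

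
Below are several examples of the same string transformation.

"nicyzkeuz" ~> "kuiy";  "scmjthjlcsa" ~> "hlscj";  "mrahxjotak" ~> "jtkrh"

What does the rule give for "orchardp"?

rprh

The rule is to keep every other character starting from the second (positions 2nd, 4th, 6th, ...), then move the first 2 characters to the end (rotate left by 2).
On "orchardp": the first step gives "rhrp", and the second then gives "rprh".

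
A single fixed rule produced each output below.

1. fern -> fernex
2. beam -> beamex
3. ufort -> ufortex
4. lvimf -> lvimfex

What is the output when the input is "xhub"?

The transformation: append "ex".
Applying that to "xhub" gives "xhubex".

xhubex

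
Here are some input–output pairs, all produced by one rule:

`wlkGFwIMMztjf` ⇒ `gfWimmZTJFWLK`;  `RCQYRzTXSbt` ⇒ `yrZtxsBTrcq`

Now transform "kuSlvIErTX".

LVieRtxKUs

In each case the input is transformed by: move the first 3 characters to the end (rotate left by 3), then flip the case of every letter.
Starting from "kuSlvIErTX": after the first operation, "lvIErTXkuS"; after the second, "LVieRtxKUs".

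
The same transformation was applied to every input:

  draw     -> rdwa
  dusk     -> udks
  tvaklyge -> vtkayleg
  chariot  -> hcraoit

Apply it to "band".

abdn

Looking at the pairs, the operation is to swap each adjacent pair of characters (1↔2, 3↔4, ...).
"band" → "abdn".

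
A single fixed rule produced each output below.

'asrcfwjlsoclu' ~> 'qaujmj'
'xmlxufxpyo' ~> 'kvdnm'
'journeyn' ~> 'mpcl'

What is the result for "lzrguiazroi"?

xegxm

In each case the input is transformed by: shift every letter 2 places backward in the alphabet (wrapping around), then keep every other character starting from the second (positions 2nd, 4th, 6th, ...).
For "lzrguiazroi", step one produces "jxpesgyxpmg"; step two turns that into "xegxm".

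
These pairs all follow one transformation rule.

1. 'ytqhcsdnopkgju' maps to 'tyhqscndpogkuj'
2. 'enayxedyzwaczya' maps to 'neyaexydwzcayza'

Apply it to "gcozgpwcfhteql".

Each output is the input with this applied: swap each adjacent pair of characters (1↔2, 3↔4, ...).
So "gcozgpwcfhteql" becomes "cgzopgcwhfetlq".

cgzopgcwhfetlq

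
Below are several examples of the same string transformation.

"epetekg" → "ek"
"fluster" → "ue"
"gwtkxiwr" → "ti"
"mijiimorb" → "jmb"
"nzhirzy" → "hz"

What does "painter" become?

ie

What's happening: keep one character in every 3, starting at position 3 (positions 3rd, 6th, 9th, ...).
Applying that to "painter" gives "ie".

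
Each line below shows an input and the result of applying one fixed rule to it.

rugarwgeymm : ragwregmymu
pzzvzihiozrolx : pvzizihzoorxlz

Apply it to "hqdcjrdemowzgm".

Rule — swap each adjacent pair of characters (1↔2, 3↔4, ...), then move the first character to the end.
For "hqdcjrdemowzgm", step one produces "qhcdrjedomzwmg"; step two turns that into "hcdrjedomzwmgq".

hcdrjedomzwmgq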